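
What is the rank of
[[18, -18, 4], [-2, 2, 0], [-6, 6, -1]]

rank = 2

R1 → 1/18·R1
  [  1  -1  2/9 ]
  [ -2   2    0 ]
  [ -6   6   -1 ]
R2 → R2 + 2·R1
  [  1  -1  2/9 ]
  [  0   0  4/9 ]
  [ -6   6   -1 ]
R3 → R3 + 6·R1
  [ 1  -1  2/9 ]
  [ 0   0  4/9 ]
  [ 0   0  1/3 ]
R2 → 9/4·R2
  [ 1  -1  2/9 ]
  [ 0   0    1 ]
  [ 0   0  1/3 ]
R3 → R3 − 1/3·R2
  [ 1  -1  2/9 ]
  [ 0   0    1 ]
  [ 0   0    0 ]
R1 → R1 − 2/9·R2
  [ 1  -1  0 ]
  [ 0   0  1 ]
  [ 0   0  0 ]
The reduced form has 2 nonzero rows.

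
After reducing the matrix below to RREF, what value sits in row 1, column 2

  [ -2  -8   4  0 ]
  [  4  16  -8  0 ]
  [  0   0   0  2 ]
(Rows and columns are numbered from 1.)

4

ρ1 -> -1/2·ρ1
  [ 1   4  -2  0 ]
  [ 4  16  -8  0 ]
  [ 0   0   0  2 ]
ρ2 -> ρ2 − 4·ρ1
  [ 1  4  -2  0 ]
  [ 0  0   0  0 ]
  [ 0  0   0  2 ]
ρ2 <-> ρ3
  [ 1  4  -2  0 ]
  [ 0  0   0  2 ]
  [ 0  0   0  0 ]
ρ2 -> 1/2·ρ2
  [ 1  4  -2  0 ]
  [ 0  0   0  1 ]
  [ 0  0   0  0 ]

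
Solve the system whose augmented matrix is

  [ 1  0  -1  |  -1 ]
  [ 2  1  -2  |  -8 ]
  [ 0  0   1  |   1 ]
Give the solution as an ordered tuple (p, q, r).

(0, -6, 1)

R2 := R2 − 2·R1
R1 := R1 + R3
Reading off the last column: p = 0, q = -6, r = 1.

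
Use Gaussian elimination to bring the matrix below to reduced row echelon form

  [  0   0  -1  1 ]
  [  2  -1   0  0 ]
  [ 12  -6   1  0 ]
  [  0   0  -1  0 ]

[[1, -1/2, 0, 0], [0, 0, 1, 0], [0, 0, 0, 1], [0, 0, 0, 0]]

R1 <-> R2
R1 := 1/2·R1
R3 := R3 − 12·R1
R2 := -1·R2
R3 := R3 − R2
R4 := R4 + R2
R4 := R4 + R3
R2 := R2 + R3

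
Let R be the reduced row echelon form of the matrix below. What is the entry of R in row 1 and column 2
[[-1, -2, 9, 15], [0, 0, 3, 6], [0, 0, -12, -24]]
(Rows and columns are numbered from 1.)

2

Multiply R1 by -1.
  [ 1  2   -9  -15 ]
  [ 0  0    3    6 ]
  [ 0  0  -12  -24 ]
Multiply R2 by 1/3.
  [ 1  2   -9  -15 ]
  [ 0  0    1    2 ]
  [ 0  0  -12  -24 ]
Add 12 times R2 to R3.
  [ 1  2  -9  -15 ]
  [ 0  0   1    2 ]
  [ 0  0   0    0 ]
Add 9 times R2 to R1.
  [ 1  2  0  3 ]
  [ 0  0  1  2 ]
  [ 0  0  0  0 ]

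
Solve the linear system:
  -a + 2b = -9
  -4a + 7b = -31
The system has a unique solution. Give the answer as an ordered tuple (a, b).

(-1, -5)

Form the augmented matrix and row-reduce:
  [ -1  2  |   -9 ]
  [ -4  7  |  -31 ]
r1 -> -1·r1
  [  1  -2  |    9 ]
  [ -4   7  |  -31 ]
r2 -> r2 + 4·r1
  [ 1  -2  |  9 ]
  [ 0  -1  |  5 ]
r2 -> -1·r2
  [ 1  -2  |   9 ]
  [ 0   1  |  -5 ]
r1 -> r1 + 2·r2
  [ 1  0  |  -1 ]
  [ 0  1  |  -5 ]
Reading off the last column: a = -1, b = -5.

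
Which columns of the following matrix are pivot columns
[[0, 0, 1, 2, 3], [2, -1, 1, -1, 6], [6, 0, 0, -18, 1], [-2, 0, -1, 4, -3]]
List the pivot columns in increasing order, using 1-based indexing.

r1 <-> r2
  [  2  -1   1   -1   6 ]
  [  0   0   1    2   3 ]
  [  6   0   0  -18   1 ]
  [ -2   0  -1    4  -3 ]
r1 -> 1/2·r1
  [  1  -1/2  1/2  -1/2   3 ]
  [  0     0    1     2   3 ]
  [  6     0    0   -18   1 ]
  [ -2     0   -1     4  -3 ]
r3 -> r3 − 6·r1
  [  1  -1/2  1/2  -1/2    3 ]
  [  0     0    1     2    3 ]
  [  0     3   -3   -15  -17 ]
  [ -2     0   -1     4   -3 ]
r4 -> r4 + 2·r1
  [ 1  -1/2  1/2  -1/2    3 ]
  [ 0     0    1     2    3 ]
  [ 0     3   -3   -15  -17 ]
  [ 0    -1    0     3    3 ]
r2 <-> r3
  [ 1  -1/2  1/2  -1/2    3 ]
  [ 0     3   -3   -15  -17 ]
  [ 0     0    1     2    3 ]
  [ 0    -1    0     3    3 ]
r2 -> 1/3·r2
  [ 1  -1/2  1/2  -1/2      3 ]
  [ 0     1   -1    -5  -17/3 ]
  [ 0     0    1     2      3 ]
  [ 0    -1    0     3      3 ]
r4 -> r4 + r2
  [ 1  -1/2  1/2  -1/2      3 ]
  [ 0     1   -1    -5  -17/3 ]
  [ 0     0    1     2      3 ]
  [ 0     0   -1    -2   -8/3 ]
r4 -> r4 + r3
  [ 1  -1/2  1/2  -1/2      3 ]
  [ 0     1   -1    -5  -17/3 ]
  [ 0     0    1     2      3 ]
  [ 0     0    0     0    1/3 ]
r4 -> 3·r4
  [ 1  -1/2  1/2  -1/2      3 ]
  [ 0     1   -1    -5  -17/3 ]
  [ 0     0    1     2      3 ]
  [ 0     0    0     0      1 ]
r3 -> r3 − 3·r4
  [ 1  -1/2  1/2  -1/2      3 ]
  [ 0     1   -1    -5  -17/3 ]
  [ 0     0    1     2      0 ]
  [ 0     0    0     0      1 ]
r2 -> r2 + 17/3·r4
  [ 1  -1/2  1/2  -1/2  3 ]
  [ 0     1   -1    -5  0 ]
  [ 0     0    1     2  0 ]
  [ 0     0    0     0  1 ]
r1 -> r1 − 3·r4
  [ 1  -1/2  1/2  -1/2  0 ]
  [ 0     1   -1    -5  0 ]
  [ 0     0    1     2  0 ]
  [ 0     0    0     0  1 ]
r2 -> r2 + r3
  [ 1  -1/2  1/2  -1/2  0 ]
  [ 0     1    0    -3  0 ]
  [ 0     0    1     2  0 ]
  [ 0     0    0     0  1 ]
r1 -> r1 − 1/2·r3
  [ 1  -1/2  0  -3/2  0 ]
  [ 0     1  0    -3  0 ]
  [ 0     0  1     2  0 ]
  [ 0     0  0     0  1 ]
r1 -> r1 + 1/2·r2
  [ 1  0  0  -3  0 ]
  [ 0  1  0  -3  0 ]
  [ 0  0  1   2  0 ]
  [ 0  0  0   0  1 ]
Pivot columns are the columns containing a leading 1.

1, 2, 3, 5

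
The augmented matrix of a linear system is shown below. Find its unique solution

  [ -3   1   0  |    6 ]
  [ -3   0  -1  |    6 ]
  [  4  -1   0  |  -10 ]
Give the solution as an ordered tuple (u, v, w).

ρ1 → -1/3·ρ1
  [  1  -1/3   0  |   -2 ]
  [ -3     0  -1  |    6 ]
  [  4    -1   0  |  -10 ]
ρ2 → ρ2 + 3·ρ1
  [ 1  -1/3   0  |   -2 ]
  [ 0    -1  -1  |    0 ]
  [ 4    -1   0  |  -10 ]
ρ3 → ρ3 − 4·ρ1
  [ 1  -1/3   0  |  -2 ]
  [ 0    -1  -1  |   0 ]
  [ 0   1/3   0  |  -2 ]
ρ2 → -1·ρ2
  [ 1  -1/3  0  |  -2 ]
  [ 0     1  1  |   0 ]
  [ 0   1/3  0  |  -2 ]
ρ3 → ρ3 − 1/3·ρ2
  [ 1  -1/3     0  |  -2 ]
  [ 0     1     1  |   0 ]
  [ 0     0  -1/3  |  -2 ]
ρ3 → -3·ρ3
  [ 1  -1/3  0  |  -2 ]
  [ 0     1  1  |   0 ]
  [ 0     0  1  |   6 ]
ρ2 → ρ2 − ρ3
  [ 1  -1/3  0  |  -2 ]
  [ 0     1  0  |  -6 ]
  [ 0     0  1  |   6 ]
ρ1 → ρ1 + 1/3·ρ2
  [ 1  0  0  |  -4 ]
  [ 0  1  0  |  -6 ]
  [ 0  0  1  |   6 ]
Reading off the last column: u = -4, v = -6, w = 6.

(-4, -6, 6)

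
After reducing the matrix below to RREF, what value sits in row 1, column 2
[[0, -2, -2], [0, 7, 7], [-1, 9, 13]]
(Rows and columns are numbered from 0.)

R1 <-> R3
  [ -1   9  13 ]
  [  0   7   7 ]
  [  0  -2  -2 ]
R1 -> -1·R1
  [ 1  -9  -13 ]
  [ 0   7    7 ]
  [ 0  -2   -2 ]
R2 -> 1/7·R2
  [ 1  -9  -13 ]
  [ 0   1    1 ]
  [ 0  -2   -2 ]
R3 -> R3 + 2·R2
  [ 1  -9  -13 ]
  [ 0   1    1 ]
  [ 0   0    0 ]
R1 -> R1 + 9·R2
  [ 1  0  -4 ]
  [ 0  1   1 ]
  [ 0  0   0 ]

1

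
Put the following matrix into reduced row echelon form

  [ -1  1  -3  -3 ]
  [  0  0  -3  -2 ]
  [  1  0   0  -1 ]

R1 := -1·R1
R3 := R3 − R1
R2 <-> R3
R3 := -1/3·R3
R2 := R2 + 3·R3
R1 := R1 − 3·R3
R1 := R1 + R2

[[1, 0, 0, -1], [0, 1, 0, -2], [0, 0, 1, 2/3]]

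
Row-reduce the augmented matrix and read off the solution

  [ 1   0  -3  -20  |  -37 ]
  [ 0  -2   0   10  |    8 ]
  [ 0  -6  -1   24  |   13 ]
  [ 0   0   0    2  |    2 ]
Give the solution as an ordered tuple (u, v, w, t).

R2 := -1/2·R2
  [ 1   0  -3  -20  |  -37 ]
  [ 0   1   0   -5  |   -4 ]
  [ 0  -6  -1   24  |   13 ]
  [ 0   0   0    2  |    2 ]
R3 := R3 + 6·R2
  [ 1  0  -3  -20  |  -37 ]
  [ 0  1   0   -5  |   -4 ]
  [ 0  0  -1   -6  |  -11 ]
  [ 0  0   0    2  |    2 ]
R3 := -1·R3
  [ 1  0  -3  -20  |  -37 ]
  [ 0  1   0   -5  |   -4 ]
  [ 0  0   1    6  |   11 ]
  [ 0  0   0    2  |    2 ]
R4 := 1/2·R4
  [ 1  0  -3  -20  |  -37 ]
  [ 0  1   0   -5  |   -4 ]
  [ 0  0   1    6  |   11 ]
  [ 0  0   0    1  |    1 ]
R3 := R3 − 6·R4
  [ 1  0  -3  -20  |  -37 ]
  [ 0  1   0   -5  |   -4 ]
  [ 0  0   1    0  |    5 ]
  [ 0  0   0    1  |    1 ]
R2 := R2 + 5·R4
  [ 1  0  -3  -20  |  -37 ]
  [ 0  1   0    0  |    1 ]
  [ 0  0   1    0  |    5 ]
  [ 0  0   0    1  |    1 ]
R1 := R1 + 20·R4
  [ 1  0  -3  0  |  -17 ]
  [ 0  1   0  0  |    1 ]
  [ 0  0   1  0  |    5 ]
  [ 0  0   0  1  |    1 ]
R1 := R1 + 3·R3
  [ 1  0  0  0  |  -2 ]
  [ 0  1  0  0  |   1 ]
  [ 0  0  1  0  |   5 ]
  [ 0  0  0  1  |   1 ]
Reading off the last column: u = -2, v = 1, w = 5, t = 1.

(-2, 1, 5, 1)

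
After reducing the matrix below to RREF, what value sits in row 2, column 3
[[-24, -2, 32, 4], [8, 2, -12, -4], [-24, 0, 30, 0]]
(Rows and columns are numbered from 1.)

-1

Multiply r1 by -1/24.
Subtract 8 times r1 from r2.
Add 24 times r1 to r3.
Multiply r2 by 3/4.
Subtract 2 times r2 from r3.
Subtract 1/12 times r2 from r1.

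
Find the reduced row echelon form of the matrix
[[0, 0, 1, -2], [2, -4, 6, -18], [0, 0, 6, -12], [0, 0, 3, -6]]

[[1, -2, 0, -3], [0, 0, 1, -2], [0, 0, 0, 0], [0, 0, 0, 0]]

R1 <-> R2
  [ 2  -4  6  -18 ]
  [ 0   0  1   -2 ]
  [ 0   0  6  -12 ]
  [ 0   0  3   -6 ]
R1 := 1/2·R1
  [ 1  -2  3   -9 ]
  [ 0   0  1   -2 ]
  [ 0   0  6  -12 ]
  [ 0   0  3   -6 ]
R3 := R3 − 6·R2
  [ 1  -2  3  -9 ]
  [ 0   0  1  -2 ]
  [ 0   0  0   0 ]
  [ 0   0  3  -6 ]
R4 := R4 − 3·R2
  [ 1  -2  3  -9 ]
  [ 0   0  1  -2 ]
  [ 0   0  0   0 ]
  [ 0   0  0   0 ]
R1 := R1 − 3·R2
  [ 1  -2  0  -3 ]
  [ 0   0  1  -2 ]
  [ 0   0  0   0 ]
  [ 0   0  0   0 ]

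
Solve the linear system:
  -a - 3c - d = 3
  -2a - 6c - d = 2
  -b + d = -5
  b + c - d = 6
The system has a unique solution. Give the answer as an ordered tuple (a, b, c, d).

Form the augmented matrix and row-reduce:
  [ -1   0  -3  -1  |   3 ]
  [ -2   0  -6  -1  |   2 ]
  [  0  -1   0   1  |  -5 ]
  [  0   1   1  -1  |   6 ]
Multiply ρ1 by -1.
  [  1   0   3   1  |  -3 ]
  [ -2   0  -6  -1  |   2 ]
  [  0  -1   0   1  |  -5 ]
  [  0   1   1  -1  |   6 ]
Add 2 times ρ1 to ρ2.
  [ 1   0  3   1  |  -3 ]
  [ 0   0  0   1  |  -4 ]
  [ 0  -1  0   1  |  -5 ]
  [ 0   1  1  -1  |   6 ]
Swap ρ2 and ρ3.
  [ 1   0  3   1  |  -3 ]
  [ 0  -1  0   1  |  -5 ]
  [ 0   0  0   1  |  -4 ]
  [ 0   1  1  -1  |   6 ]
Multiply ρ2 by -1.
  [ 1  0  3   1  |  -3 ]
  [ 0  1  0  -1  |   5 ]
  [ 0  0  0   1  |  -4 ]
  [ 0  1  1  -1  |   6 ]
Subtract ρ2 from ρ4.
  [ 1  0  3   1  |  -3 ]
  [ 0  1  0  -1  |   5 ]
  [ 0  0  0   1  |  -4 ]
  [ 0  0  1   0  |   1 ]
Swap ρ3 and ρ4.
  [ 1  0  3   1  |  -3 ]
  [ 0  1  0  -1  |   5 ]
  [ 0  0  1   0  |   1 ]
  [ 0  0  0   1  |  -4 ]
Add ρ4 to ρ2.
  [ 1  0  3  1  |  -3 ]
  [ 0  1  0  0  |   1 ]
  [ 0  0  1  0  |   1 ]
  [ 0  0  0  1  |  -4 ]
Subtract ρ4 from ρ1.
  [ 1  0  3  0  |   1 ]
  [ 0  1  0  0  |   1 ]
  [ 0  0  1  0  |   1 ]
  [ 0  0  0  1  |  -4 ]
Subtract 3 times ρ3 from ρ1.
  [ 1  0  0  0  |  -2 ]
  [ 0  1  0  0  |   1 ]
  [ 0  0  1  0  |   1 ]
  [ 0  0  0  1  |  -4 ]
Reading off the last column: a = -2, b = 1, c = 1, d = -4.

(-2, 1, 1, -4)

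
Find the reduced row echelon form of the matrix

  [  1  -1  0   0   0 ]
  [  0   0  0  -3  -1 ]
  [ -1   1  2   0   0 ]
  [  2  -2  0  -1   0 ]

r3 ← r3 + r1
  [ 1  -1  0   0   0 ]
  [ 0   0  0  -3  -1 ]
  [ 0   0  2   0   0 ]
  [ 2  -2  0  -1   0 ]
r4 ← r4 − 2·r1
  [ 1  -1  0   0   0 ]
  [ 0   0  0  -3  -1 ]
  [ 0   0  2   0   0 ]
  [ 0   0  0  -1   0 ]
r2 ↔ r3
  [ 1  -1  0   0   0 ]
  [ 0   0  2   0   0 ]
  [ 0   0  0  -3  -1 ]
  [ 0   0  0  -1   0 ]
r2 ← 1/2·r2
  [ 1  -1  0   0   0 ]
  [ 0   0  1   0   0 ]
  [ 0   0  0  -3  -1 ]
  [ 0   0  0  -1   0 ]
r3 ← -1/3·r3
  [ 1  -1  0   0    0 ]
  [ 0   0  1   0    0 ]
  [ 0   0  0   1  1/3 ]
  [ 0   0  0  -1    0 ]
r4 ← r4 + r3
  [ 1  -1  0  0    0 ]
  [ 0   0  1  0    0 ]
  [ 0   0  0  1  1/3 ]
  [ 0   0  0  0  1/3 ]
r4 ← 3·r4
  [ 1  -1  0  0    0 ]
  [ 0   0  1  0    0 ]
  [ 0   0  0  1  1/3 ]
  [ 0   0  0  0    1 ]
r3 ← r3 − 1/3·r4
  [ 1  -1  0  0  0 ]
  [ 0   0  1  0  0 ]
  [ 0   0  0  1  0 ]
  [ 0   0  0  0  1 ]

[[1, -1, 0, 0, 0], [0, 0, 1, 0, 0], [0, 0, 0, 1, 0], [0, 0, 0, 0, 1]]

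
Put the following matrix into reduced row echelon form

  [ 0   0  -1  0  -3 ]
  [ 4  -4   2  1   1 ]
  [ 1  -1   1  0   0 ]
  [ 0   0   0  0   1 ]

Swap r1 and r2.
  [ 4  -4   2  1   1 ]
  [ 0   0  -1  0  -3 ]
  [ 1  -1   1  0   0 ]
  [ 0   0   0  0   1 ]
Multiply r1 by 1/4.
  [ 1  -1  1/2  1/4  1/4 ]
  [ 0   0   -1    0   -3 ]
  [ 1  -1    1    0    0 ]
  [ 0   0    0    0    1 ]
Subtract r1 from r3.
  [ 1  -1  1/2   1/4   1/4 ]
  [ 0   0   -1     0    -3 ]
  [ 0   0  1/2  -1/4  -1/4 ]
  [ 0   0    0     0     1 ]
Multiply r2 by -1.
  [ 1  -1  1/2   1/4   1/4 ]
  [ 0   0    1     0     3 ]
  [ 0   0  1/2  -1/4  -1/4 ]
  [ 0   0    0     0     1 ]
Subtract 1/2 times r2 from r3.
  [ 1  -1  1/2   1/4   1/4 ]
  [ 0   0    1     0     3 ]
  [ 0   0    0  -1/4  -7/4 ]
  [ 0   0    0     0     1 ]
Multiply r3 by -4.
  [ 1  -1  1/2  1/4  1/4 ]
  [ 0   0    1    0    3 ]
  [ 0   0    0    1    7 ]
  [ 0   0    0    0    1 ]
Subtract 7 times r4 from r3.
  [ 1  -1  1/2  1/4  1/4 ]
  [ 0   0    1    0    3 ]
  [ 0   0    0    1    0 ]
  [ 0   0    0    0    1 ]
Subtract 3 times r4 from r2.
  [ 1  -1  1/2  1/4  1/4 ]
  [ 0   0    1    0    0 ]
  [ 0   0    0    1    0 ]
  [ 0   0    0    0    1 ]
Subtract 1/4 times r4 from r1.
  [ 1  -1  1/2  1/4  0 ]
  [ 0   0    1    0  0 ]
  [ 0   0    0    1  0 ]
  [ 0   0    0    0  1 ]
Subtract 1/4 times r3 from r1.
  [ 1  -1  1/2  0  0 ]
  [ 0   0    1  0  0 ]
  [ 0   0    0  1  0 ]
  [ 0   0    0  0  1 ]
Subtract 1/2 times r2 from r1.
  [ 1  -1  0  0  0 ]
  [ 0   0  1  0  0 ]
  [ 0   0  0  1  0 ]
  [ 0   0  0  0  1 ]

[[1, -1, 0, 0, 0], [0, 0, 1, 0, 0], [0, 0, 0, 1, 0], [0, 0, 0, 0, 1]]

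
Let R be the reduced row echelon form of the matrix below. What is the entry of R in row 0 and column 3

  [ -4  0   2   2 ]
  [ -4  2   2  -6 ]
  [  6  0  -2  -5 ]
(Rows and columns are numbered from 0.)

-3/2

R1 := -1/4·R1
  [  1  0  -1/2  -1/2 ]
  [ -4  2     2    -6 ]
  [  6  0    -2    -5 ]
R2 := R2 + 4·R1
  [ 1  0  -1/2  -1/2 ]
  [ 0  2     0    -8 ]
  [ 6  0    -2    -5 ]
R3 := R3 − 6·R1
  [ 1  0  -1/2  -1/2 ]
  [ 0  2     0    -8 ]
  [ 0  0     1    -2 ]
R2 := 1/2·R2
  [ 1  0  -1/2  -1/2 ]
  [ 0  1     0    -4 ]
  [ 0  0     1    -2 ]
R1 := R1 + 1/2·R3
  [ 1  0  0  -3/2 ]
  [ 0  1  0    -4 ]
  [ 0  0  1    -2 ]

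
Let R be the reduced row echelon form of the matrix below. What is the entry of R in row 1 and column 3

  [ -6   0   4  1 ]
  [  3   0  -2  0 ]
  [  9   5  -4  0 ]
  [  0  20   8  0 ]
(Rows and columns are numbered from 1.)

R1 -> -1/6·R1
R2 -> R2 − 3·R1
R3 -> R3 − 9·R1
R2 <-> R3
R2 -> 1/5·R2
R4 -> R4 − 20·R2
R3 -> 2·R3
R4 -> R4 + 6·R3
R2 -> R2 − 3/10·R3
R1 -> R1 + 1/6·R3

-2/3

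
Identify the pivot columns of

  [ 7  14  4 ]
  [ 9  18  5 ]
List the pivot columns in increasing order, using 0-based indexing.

0, 2

R1 ← 1/7·R1
  [ 1   2  4/7 ]
  [ 9  18    5 ]
R2 ← R2 − 9·R1
  [ 1  2   4/7 ]
  [ 0  0  -1/7 ]
R2 ← -7·R2
  [ 1  2  4/7 ]
  [ 0  0    1 ]
R1 ← R1 − 4/7·R2
  [ 1  2  0 ]
  [ 0  0  1 ]
Pivot columns are the columns containing a leading 1.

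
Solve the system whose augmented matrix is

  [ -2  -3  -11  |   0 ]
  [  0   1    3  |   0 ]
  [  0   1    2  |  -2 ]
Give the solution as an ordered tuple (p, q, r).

R1 → -1/2·R1
  [ 1  3/2  11/2  |   0 ]
  [ 0    1     3  |   0 ]
  [ 0    1     2  |  -2 ]
R3 → R3 − R2
  [ 1  3/2  11/2  |   0 ]
  [ 0    1     3  |   0 ]
  [ 0    0    -1  |  -2 ]
R3 → -1·R3
  [ 1  3/2  11/2  |  0 ]
  [ 0    1     3  |  0 ]
  [ 0    0     1  |  2 ]
R2 → R2 − 3·R3
  [ 1  3/2  11/2  |   0 ]
  [ 0    1     0  |  -6 ]
  [ 0    0     1  |   2 ]
R1 → R1 − 11/2·R3
  [ 1  3/2  0  |  -11 ]
  [ 0    1  0  |   -6 ]
  [ 0    0  1  |    2 ]
R1 → R1 − 3/2·R2
  [ 1  0  0  |  -2 ]
  [ 0  1  0  |  -6 ]
  [ 0  0  1  |   2 ]
Reading off the last column: p = -2, q = -6, r = 2.

(-2, -6, 2)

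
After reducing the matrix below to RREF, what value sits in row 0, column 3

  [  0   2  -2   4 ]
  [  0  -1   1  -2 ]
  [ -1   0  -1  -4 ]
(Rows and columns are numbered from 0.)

r1 <=> r3
  [ -1   0  -1  -4 ]
  [  0  -1   1  -2 ]
  [  0   2  -2   4 ]
r1 ← -1·r1
  [ 1   0   1   4 ]
  [ 0  -1   1  -2 ]
  [ 0   2  -2   4 ]
r2 ← -1·r2
  [ 1  0   1  4 ]
  [ 0  1  -1  2 ]
  [ 0  2  -2  4 ]
r3 ← r3 − 2·r2
  [ 1  0   1  4 ]
  [ 0  1  -1  2 ]
  [ 0  0   0  0 ]

4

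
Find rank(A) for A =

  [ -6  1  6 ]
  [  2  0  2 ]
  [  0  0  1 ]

R1 ← -1/6·R1
  [ 1  -1/6  -1 ]
  [ 2     0   2 ]
  [ 0     0   1 ]
R2 ← R2 − 2·R1
  [ 1  -1/6  -1 ]
  [ 0   1/3   4 ]
  [ 0     0   1 ]
R2 ← 3·R2
  [ 1  -1/6  -1 ]
  [ 0     1  12 ]
  [ 0     0   1 ]
R2 ← R2 − 12·R3
  [ 1  -1/6  -1 ]
  [ 0     1   0 ]
  [ 0     0   1 ]
R1 ← R1 + R3
  [ 1  -1/6  0 ]
  [ 0     1  0 ]
  [ 0     0  1 ]
R1 ← R1 + 1/6·R2
  [ 1  0  0 ]
  [ 0  1  0 ]
  [ 0  0  1 ]
The reduced form has 3 nonzero rows.

rank = 3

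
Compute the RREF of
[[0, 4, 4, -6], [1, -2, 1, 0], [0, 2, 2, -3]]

R1 ↔ R2
  [ 1  -2  1   0 ]
  [ 0   4  4  -6 ]
  [ 0   2  2  -3 ]
R2 ← 1/4·R2
  [ 1  -2  1     0 ]
  [ 0   1  1  -3/2 ]
  [ 0   2  2    -3 ]
R3 ← R3 − 2·R2
  [ 1  -2  1     0 ]
  [ 0   1  1  -3/2 ]
  [ 0   0  0     0 ]
R1 ← R1 + 2·R2
  [ 1  0  3    -3 ]
  [ 0  1  1  -3/2 ]
  [ 0  0  0     0 ]

[[1, 0, 3, -3], [0, 1, 1, -3/2], [0, 0, 0, 0]]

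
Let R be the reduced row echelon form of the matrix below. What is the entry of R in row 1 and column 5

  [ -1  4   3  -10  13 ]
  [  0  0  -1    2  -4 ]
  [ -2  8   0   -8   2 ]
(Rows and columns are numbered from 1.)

Multiply R1 by -1.
  [  1  -4  -3  10  -13 ]
  [  0   0  -1   2   -4 ]
  [ -2   8   0  -8    2 ]
Add 2 times R1 to R3.
  [ 1  -4  -3  10  -13 ]
  [ 0   0  -1   2   -4 ]
  [ 0   0  -6  12  -24 ]
Multiply R2 by -1.
  [ 1  -4  -3  10  -13 ]
  [ 0   0   1  -2    4 ]
  [ 0   0  -6  12  -24 ]
Add 6 times R2 to R3.
  [ 1  -4  -3  10  -13 ]
  [ 0   0   1  -2    4 ]
  [ 0   0   0   0    0 ]
Add 3 times R2 to R1.
  [ 1  -4  0   4  -1 ]
  [ 0   0  1  -2   4 ]
  [ 0   0  0   0   0 ]

-1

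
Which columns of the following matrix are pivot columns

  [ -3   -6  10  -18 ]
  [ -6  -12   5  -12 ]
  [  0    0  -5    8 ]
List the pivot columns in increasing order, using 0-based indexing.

R1 := -1/3·R1
R2 := R2 + 6·R1
R2 := -1/15·R2
R3 := R3 + 5·R2
R1 := R1 + 10/3·R2
Pivot columns are the columns containing a leading 1.

0, 2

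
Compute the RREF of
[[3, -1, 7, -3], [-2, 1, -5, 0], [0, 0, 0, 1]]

[[1, 0, 2, 0], [0, 1, -1, 0], [0, 0, 0, 1]]

R1 → 1/3·R1
  [  1  -1/3  7/3  -1 ]
  [ -2     1   -5   0 ]
  [  0     0    0   1 ]
R2 → R2 + 2·R1
  [ 1  -1/3   7/3  -1 ]
  [ 0   1/3  -1/3  -2 ]
  [ 0     0     0   1 ]
R2 → 3·R2
  [ 1  -1/3  7/3  -1 ]
  [ 0     1   -1  -6 ]
  [ 0     0    0   1 ]
R2 → R2 + 6·R3
  [ 1  -1/3  7/3  -1 ]
  [ 0     1   -1   0 ]
  [ 0     0    0   1 ]
R1 → R1 + R3
  [ 1  -1/3  7/3  0 ]
  [ 0     1   -1  0 ]
  [ 0     0    0  1 ]
R1 → R1 + 1/3·R2
  [ 1  0   2  0 ]
  [ 0  1  -1  0 ]
  [ 0  0   0  1 ]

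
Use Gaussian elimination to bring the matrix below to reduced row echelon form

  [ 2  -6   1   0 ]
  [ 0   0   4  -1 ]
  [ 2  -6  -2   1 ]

ρ1 -> 1/2·ρ1
  [ 1  -3  1/2   0 ]
  [ 0   0    4  -1 ]
  [ 2  -6   -2   1 ]
ρ3 -> ρ3 − 2·ρ1
  [ 1  -3  1/2   0 ]
  [ 0   0    4  -1 ]
  [ 0   0   -3   1 ]
ρ2 -> 1/4·ρ2
  [ 1  -3  1/2     0 ]
  [ 0   0    1  -1/4 ]
  [ 0   0   -3     1 ]
ρ3 -> ρ3 + 3·ρ2
  [ 1  -3  1/2     0 ]
  [ 0   0    1  -1/4 ]
  [ 0   0    0   1/4 ]
ρ3 -> 4·ρ3
  [ 1  -3  1/2     0 ]
  [ 0   0    1  -1/4 ]
  [ 0   0    0     1 ]
ρ2 -> ρ2 + 1/4·ρ3
  [ 1  -3  1/2  0 ]
  [ 0   0    1  0 ]
  [ 0   0    0  1 ]
ρ1 -> ρ1 − 1/2·ρ2
  [ 1  -3  0  0 ]
  [ 0   0  1  0 ]
  [ 0   0  0  1 ]

[[1, -3, 0, 0], [0, 0, 1, 0], [0, 0, 0, 1]]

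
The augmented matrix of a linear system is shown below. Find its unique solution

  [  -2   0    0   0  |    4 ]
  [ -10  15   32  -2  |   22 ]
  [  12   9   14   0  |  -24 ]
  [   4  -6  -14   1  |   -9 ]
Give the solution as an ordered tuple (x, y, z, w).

(-2, 0, 0, -1)

ρ1 ← -1/2·ρ1
  [   1   0    0   0  |   -2 ]
  [ -10  15   32  -2  |   22 ]
  [  12   9   14   0  |  -24 ]
  [   4  -6  -14   1  |   -9 ]
ρ2 ← ρ2 + 10·ρ1
  [  1   0    0   0  |   -2 ]
  [  0  15   32  -2  |    2 ]
  [ 12   9   14   0  |  -24 ]
  [  4  -6  -14   1  |   -9 ]
ρ3 ← ρ3 − 12·ρ1
  [ 1   0    0   0  |  -2 ]
  [ 0  15   32  -2  |   2 ]
  [ 0   9   14   0  |   0 ]
  [ 4  -6  -14   1  |  -9 ]
ρ4 ← ρ4 − 4·ρ1
  [ 1   0    0   0  |  -2 ]
  [ 0  15   32  -2  |   2 ]
  [ 0   9   14   0  |   0 ]
  [ 0  -6  -14   1  |  -1 ]
ρ2 ← 1/15·ρ2
  [ 1   0      0      0  |    -2 ]
  [ 0   1  32/15  -2/15  |  2/15 ]
  [ 0   9     14      0  |     0 ]
  [ 0  -6    -14      1  |    -1 ]
ρ3 ← ρ3 − 9·ρ2
  [ 1   0      0      0  |    -2 ]
  [ 0   1  32/15  -2/15  |  2/15 ]
  [ 0   0  -26/5    6/5  |  -6/5 ]
  [ 0  -6    -14      1  |    -1 ]
ρ4 ← ρ4 + 6·ρ2
  [ 1  0      0      0  |    -2 ]
  [ 0  1  32/15  -2/15  |  2/15 ]
  [ 0  0  -26/5    6/5  |  -6/5 ]
  [ 0  0   -6/5    1/5  |  -1/5 ]
ρ3 ← -5/26·ρ3
  [ 1  0      0      0  |    -2 ]
  [ 0  1  32/15  -2/15  |  2/15 ]
  [ 0  0      1  -3/13  |  3/13 ]
  [ 0  0   -6/5    1/5  |  -1/5 ]
ρ4 ← ρ4 + 6/5·ρ3
  [ 1  0      0      0  |    -2 ]
  [ 0  1  32/15  -2/15  |  2/15 ]
  [ 0  0      1  -3/13  |  3/13 ]
  [ 0  0      0  -1/13  |  1/13 ]
ρ4 ← -13·ρ4
  [ 1  0      0      0  |    -2 ]
  [ 0  1  32/15  -2/15  |  2/15 ]
  [ 0  0      1  -3/13  |  3/13 ]
  [ 0  0      0      1  |    -1 ]
ρ3 ← ρ3 + 3/13·ρ4
  [ 1  0      0      0  |    -2 ]
  [ 0  1  32/15  -2/15  |  2/15 ]
  [ 0  0      1      0  |     0 ]
  [ 0  0      0      1  |    -1 ]
ρ2 ← ρ2 + 2/15·ρ4
  [ 1  0      0  0  |  -2 ]
  [ 0  1  32/15  0  |   0 ]
  [ 0  0      1  0  |   0 ]
  [ 0  0      0  1  |  -1 ]
ρ2 ← ρ2 − 32/15·ρ3
  [ 1  0  0  0  |  -2 ]
  [ 0  1  0  0  |   0 ]
  [ 0  0  1  0  |   0 ]
  [ 0  0  0  1  |  -1 ]
Reading off the last column: x = -2, y = 0, z = 0, w = -1.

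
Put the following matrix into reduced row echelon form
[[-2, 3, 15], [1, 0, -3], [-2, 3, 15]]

Multiply R1 by -1/2.
  [  1  -3/2  -15/2 ]
  [  1     0     -3 ]
  [ -2     3     15 ]
Subtract R1 from R2.
  [  1  -3/2  -15/2 ]
  [  0   3/2    9/2 ]
  [ -2     3     15 ]
Add 2 times R1 to R3.
  [ 1  -3/2  -15/2 ]
  [ 0   3/2    9/2 ]
  [ 0     0      0 ]
Multiply R2 by 2/3.
  [ 1  -3/2  -15/2 ]
  [ 0     1      3 ]
  [ 0     0      0 ]
Add 3/2 times R2 to R1.
  [ 1  0  -3 ]
  [ 0  1   3 ]
  [ 0  0   0 ]

[[1, 0, -3], [0, 1, 3], [0, 0, 0]]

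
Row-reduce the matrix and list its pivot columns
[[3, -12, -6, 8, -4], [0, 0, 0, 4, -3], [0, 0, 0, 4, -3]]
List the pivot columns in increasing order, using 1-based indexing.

Multiply r1 by 1/3.
  [ 1  -4  -2  8/3  -4/3 ]
  [ 0   0   0    4    -3 ]
  [ 0   0   0    4    -3 ]
Multiply r2 by 1/4.
  [ 1  -4  -2  8/3  -4/3 ]
  [ 0   0   0    1  -3/4 ]
  [ 0   0   0    4    -3 ]
Subtract 4 times r2 from r3.
  [ 1  -4  -2  8/3  -4/3 ]
  [ 0   0   0    1  -3/4 ]
  [ 0   0   0    0     0 ]
Subtract 8/3 times r2 from r1.
  [ 1  -4  -2  0   2/3 ]
  [ 0   0   0  1  -3/4 ]
  [ 0   0   0  0     0 ]
Pivot columns are the columns containing a leading 1.

1, 4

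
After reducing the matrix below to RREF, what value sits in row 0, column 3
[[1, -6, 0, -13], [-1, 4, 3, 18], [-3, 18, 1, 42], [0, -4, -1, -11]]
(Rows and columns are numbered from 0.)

-1

R2 -> R2 + R1
  [  1  -6   0  -13 ]
  [  0  -2   3    5 ]
  [ -3  18   1   42 ]
  [  0  -4  -1  -11 ]
R3 -> R3 + 3·R1
  [ 1  -6   0  -13 ]
  [ 0  -2   3    5 ]
  [ 0   0   1    3 ]
  [ 0  -4  -1  -11 ]
R2 -> -1/2·R2
  [ 1  -6     0   -13 ]
  [ 0   1  -3/2  -5/2 ]
  [ 0   0     1     3 ]
  [ 0  -4    -1   -11 ]
R4 -> R4 + 4·R2
  [ 1  -6     0   -13 ]
  [ 0   1  -3/2  -5/2 ]
  [ 0   0     1     3 ]
  [ 0   0    -7   -21 ]
R4 -> R4 + 7·R3
  [ 1  -6     0   -13 ]
  [ 0   1  -3/2  -5/2 ]
  [ 0   0     1     3 ]
  [ 0   0     0     0 ]
R2 -> R2 + 3/2·R3
  [ 1  -6  0  -13 ]
  [ 0   1  0    2 ]
  [ 0   0  1    3 ]
  [ 0   0  0    0 ]
R1 -> R1 + 6·R2
  [ 1  0  0  -1 ]
  [ 0  1  0   2 ]
  [ 0  0  1   3 ]
  [ 0  0  0   0 ]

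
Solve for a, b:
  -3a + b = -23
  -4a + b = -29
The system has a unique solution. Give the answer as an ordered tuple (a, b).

(6, -5)

Form the augmented matrix and row-reduce:
  [ -3  1  |  -23 ]
  [ -4  1  |  -29 ]
r1 := -1/3·r1
  [  1  -1/3  |  23/3 ]
  [ -4     1  |   -29 ]
r2 := r2 + 4·r1
  [ 1  -1/3  |  23/3 ]
  [ 0  -1/3  |   5/3 ]
r2 := -3·r2
  [ 1  -1/3  |  23/3 ]
  [ 0     1  |    -5 ]
r1 := r1 + 1/3·r2
  [ 1  0  |   6 ]
  [ 0  1  |  -5 ]
Reading off the last column: a = 6, b = -5.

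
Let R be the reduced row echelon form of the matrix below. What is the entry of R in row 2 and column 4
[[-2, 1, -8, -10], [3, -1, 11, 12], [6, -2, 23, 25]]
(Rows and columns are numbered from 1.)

-4

Multiply ρ1 by -1/2.
Subtract 3 times ρ1 from ρ2.
Subtract 6 times ρ1 from ρ3.
Multiply ρ2 by 2.
Subtract ρ2 from ρ3.
Add 2 times ρ3 to ρ2.
Subtract 4 times ρ3 from ρ1.
Add 1/2 times ρ2 to ρ1.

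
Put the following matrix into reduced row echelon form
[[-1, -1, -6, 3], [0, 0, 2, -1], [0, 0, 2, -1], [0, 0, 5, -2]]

R1 ← -1·R1
  [ 1  1  6  -3 ]
  [ 0  0  2  -1 ]
  [ 0  0  2  -1 ]
  [ 0  0  5  -2 ]
R2 ← 1/2·R2
  [ 1  1  6    -3 ]
  [ 0  0  1  -1/2 ]
  [ 0  0  2    -1 ]
  [ 0  0  5    -2 ]
R3 ← R3 − 2·R2
  [ 1  1  6    -3 ]
  [ 0  0  1  -1/2 ]
  [ 0  0  0     0 ]
  [ 0  0  5    -2 ]
R4 ← R4 − 5·R2
  [ 1  1  6    -3 ]
  [ 0  0  1  -1/2 ]
  [ 0  0  0     0 ]
  [ 0  0  0   1/2 ]
R3 ↔ R4
  [ 1  1  6    -3 ]
  [ 0  0  1  -1/2 ]
  [ 0  0  0   1/2 ]
  [ 0  0  0     0 ]
R3 ← 2·R3
  [ 1  1  6    -3 ]
  [ 0  0  1  -1/2 ]
  [ 0  0  0     1 ]
  [ 0  0  0     0 ]
R2 ← R2 + 1/2·R3
  [ 1  1  6  -3 ]
  [ 0  0  1   0 ]
  [ 0  0  0   1 ]
  [ 0  0  0   0 ]
R1 ← R1 + 3·R3
  [ 1  1  6  0 ]
  [ 0  0  1  0 ]
  [ 0  0  0  1 ]
  [ 0  0  0  0 ]
R1 ← R1 − 6·R2
  [ 1  1  0  0 ]
  [ 0  0  1  0 ]
  [ 0  0  0  1 ]
  [ 0  0  0  0 ]

[[1, 1, 0, 0], [0, 0, 1, 0], [0, 0, 0, 1], [0, 0, 0, 0]]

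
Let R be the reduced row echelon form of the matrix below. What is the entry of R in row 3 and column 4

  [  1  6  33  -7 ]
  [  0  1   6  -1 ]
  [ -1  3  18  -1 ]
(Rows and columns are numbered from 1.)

-1/3

Add R1 to R3.
  [ 1  6  33  -7 ]
  [ 0  1   6  -1 ]
  [ 0  9  51  -8 ]
Subtract 9 times R2 from R3.
  [ 1  6  33  -7 ]
  [ 0  1   6  -1 ]
  [ 0  0  -3   1 ]
Multiply R3 by -1/3.
  [ 1  6  33    -7 ]
  [ 0  1   6    -1 ]
  [ 0  0   1  -1/3 ]
Subtract 6 times R3 from R2.
  [ 1  6  33    -7 ]
  [ 0  1   0     1 ]
  [ 0  0   1  -1/3 ]
Subtract 33 times R3 from R1.
  [ 1  6  0     4 ]
  [ 0  1  0     1 ]
  [ 0  0  1  -1/3 ]
Subtract 6 times R2 from R1.
  [ 1  0  0    -2 ]
  [ 0  1  0     1 ]
  [ 0  0  1  -1/3 ]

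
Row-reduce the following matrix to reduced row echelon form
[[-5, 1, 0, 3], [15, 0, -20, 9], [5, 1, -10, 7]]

Multiply r1 by -1/5.
  [  1  -1/5    0  -3/5 ]
  [ 15     0  -20     9 ]
  [  5     1  -10     7 ]
Subtract 15 times r1 from r2.
  [ 1  -1/5    0  -3/5 ]
  [ 0     3  -20    18 ]
  [ 5     1  -10     7 ]
Subtract 5 times r1 from r3.
  [ 1  -1/5    0  -3/5 ]
  [ 0     3  -20    18 ]
  [ 0     2  -10    10 ]
Multiply r2 by 1/3.
  [ 1  -1/5      0  -3/5 ]
  [ 0     1  -20/3     6 ]
  [ 0     2    -10    10 ]
Subtract 2 times r2 from r3.
  [ 1  -1/5      0  -3/5 ]
  [ 0     1  -20/3     6 ]
  [ 0     0   10/3    -2 ]
Multiply r3 by 3/10.
  [ 1  -1/5      0  -3/5 ]
  [ 0     1  -20/3     6 ]
  [ 0     0      1  -3/5 ]
Add 20/3 times r3 to r2.
  [ 1  -1/5  0  -3/5 ]
  [ 0     1  0     2 ]
  [ 0     0  1  -3/5 ]
Add 1/5 times r2 to r1.
  [ 1  0  0  -1/5 ]
  [ 0  1  0     2 ]
  [ 0  0  1  -3/5 ]

[[1, 0, 0, -1/5], [0, 1, 0, 2], [0, 0, 1, -3/5]]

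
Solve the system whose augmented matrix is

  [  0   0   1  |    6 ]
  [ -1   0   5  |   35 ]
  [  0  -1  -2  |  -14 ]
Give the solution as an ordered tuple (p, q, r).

ρ1 <-> ρ2
  [ -1   0   5  |   35 ]
  [  0   0   1  |    6 ]
  [  0  -1  -2  |  -14 ]
ρ1 → -1·ρ1
  [ 1   0  -5  |  -35 ]
  [ 0   0   1  |    6 ]
  [ 0  -1  -2  |  -14 ]
ρ2 <-> ρ3
  [ 1   0  -5  |  -35 ]
  [ 0  -1  -2  |  -14 ]
  [ 0   0   1  |    6 ]
ρ2 → -1·ρ2
  [ 1  0  -5  |  -35 ]
  [ 0  1   2  |   14 ]
  [ 0  0   1  |    6 ]
ρ2 → ρ2 − 2·ρ3
  [ 1  0  -5  |  -35 ]
  [ 0  1   0  |    2 ]
  [ 0  0   1  |    6 ]
ρ1 → ρ1 + 5·ρ3
  [ 1  0  0  |  -5 ]
  [ 0  1  0  |   2 ]
  [ 0  0  1  |   6 ]
Reading off the last column: p = -5, q = 2, r = 6.

(-5, 2, 6)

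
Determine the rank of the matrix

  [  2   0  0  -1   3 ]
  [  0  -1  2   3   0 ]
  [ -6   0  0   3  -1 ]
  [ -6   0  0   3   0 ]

R1 → 1/2·R1
  [  1   0  0  -1/2  3/2 ]
  [  0  -1  2     3    0 ]
  [ -6   0  0     3   -1 ]
  [ -6   0  0     3    0 ]
R3 → R3 + 6·R1
  [  1   0  0  -1/2  3/2 ]
  [  0  -1  2     3    0 ]
  [  0   0  0     0    8 ]
  [ -6   0  0     3    0 ]
R4 → R4 + 6·R1
  [ 1   0  0  -1/2  3/2 ]
  [ 0  -1  2     3    0 ]
  [ 0   0  0     0    8 ]
  [ 0   0  0     0    9 ]
R2 → -1·R2
  [ 1  0   0  -1/2  3/2 ]
  [ 0  1  -2    -3    0 ]
  [ 0  0   0     0    8 ]
  [ 0  0   0     0    9 ]
R3 → 1/8·R3
  [ 1  0   0  -1/2  3/2 ]
  [ 0  1  -2    -3    0 ]
  [ 0  0   0     0    1 ]
  [ 0  0   0     0    9 ]
R4 → R4 − 9·R3
  [ 1  0   0  -1/2  3/2 ]
  [ 0  1  -2    -3    0 ]
  [ 0  0   0     0    1 ]
  [ 0  0   0     0    0 ]
R1 → R1 − 3/2·R3
  [ 1  0   0  -1/2  0 ]
  [ 0  1  -2    -3  0 ]
  [ 0  0   0     0  1 ]
  [ 0  0   0     0  0 ]
The reduced form has 3 nonzero rows.

rank = 3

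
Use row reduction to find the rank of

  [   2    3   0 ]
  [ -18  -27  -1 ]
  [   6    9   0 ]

rank = 2

Multiply r1 by 1/2.
  [   1  3/2   0 ]
  [ -18  -27  -1 ]
  [   6    9   0 ]
Add 18 times r1 to r2.
  [ 1  3/2   0 ]
  [ 0    0  -1 ]
  [ 6    9   0 ]
Subtract 6 times r1 from r3.
  [ 1  3/2   0 ]
  [ 0    0  -1 ]
  [ 0    0   0 ]
Multiply r2 by -1.
  [ 1  3/2  0 ]
  [ 0    0  1 ]
  [ 0    0  0 ]
The reduced form has 2 nonzero rows.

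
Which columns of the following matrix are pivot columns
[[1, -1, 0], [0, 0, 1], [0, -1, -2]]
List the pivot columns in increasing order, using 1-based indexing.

Swap R2 and R3.
  [ 1  -1   0 ]
  [ 0  -1  -2 ]
  [ 0   0   1 ]
Multiply R2 by -1.
  [ 1  -1  0 ]
  [ 0   1  2 ]
  [ 0   0  1 ]
Subtract 2 times R3 from R2.
  [ 1  -1  0 ]
  [ 0   1  0 ]
  [ 0   0  1 ]
Add R2 to R1.
  [ 1  0  0 ]
  [ 0  1  0 ]
  [ 0  0  1 ]
Pivot columns are the columns containing a leading 1.

1, 2, 3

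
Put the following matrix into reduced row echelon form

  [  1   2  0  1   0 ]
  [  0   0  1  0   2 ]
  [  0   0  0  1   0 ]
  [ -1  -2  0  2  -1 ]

[[1, 2, 0, 0, 0], [0, 0, 1, 0, 0], [0, 0, 0, 1, 0], [0, 0, 0, 0, 1]]

R4 ← R4 + R1
  [ 1  2  0  1   0 ]
  [ 0  0  1  0   2 ]
  [ 0  0  0  1   0 ]
  [ 0  0  0  3  -1 ]
R4 ← R4 − 3·R3
  [ 1  2  0  1   0 ]
  [ 0  0  1  0   2 ]
  [ 0  0  0  1   0 ]
  [ 0  0  0  0  -1 ]
R4 ← -1·R4
  [ 1  2  0  1  0 ]
  [ 0  0  1  0  2 ]
  [ 0  0  0  1  0 ]
  [ 0  0  0  0  1 ]
R2 ← R2 − 2·R4
  [ 1  2  0  1  0 ]
  [ 0  0  1  0  0 ]
  [ 0  0  0  1  0 ]
  [ 0  0  0  0  1 ]
R1 ← R1 − R3
  [ 1  2  0  0  0 ]
  [ 0  0  1  0  0 ]
  [ 0  0  0  1  0 ]
  [ 0  0  0  0  1 ]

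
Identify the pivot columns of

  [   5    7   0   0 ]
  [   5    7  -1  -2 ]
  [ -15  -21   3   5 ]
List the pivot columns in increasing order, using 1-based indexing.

1, 3, 4

R1 -> 1/5·R1
  [   1  7/5   0   0 ]
  [   5    7  -1  -2 ]
  [ -15  -21   3   5 ]
R2 -> R2 − 5·R1
  [   1  7/5   0   0 ]
  [   0    0  -1  -2 ]
  [ -15  -21   3   5 ]
R3 -> R3 + 15·R1
  [ 1  7/5   0   0 ]
  [ 0    0  -1  -2 ]
  [ 0    0   3   5 ]
R2 -> -1·R2
  [ 1  7/5  0  0 ]
  [ 0    0  1  2 ]
  [ 0    0  3  5 ]
R3 -> R3 − 3·R2
  [ 1  7/5  0   0 ]
  [ 0    0  1   2 ]
  [ 0    0  0  -1 ]
R3 -> -1·R3
  [ 1  7/5  0  0 ]
  [ 0    0  1  2 ]
  [ 0    0  0  1 ]
R2 -> R2 − 2·R3
  [ 1  7/5  0  0 ]
  [ 0    0  1  0 ]
  [ 0    0  0  1 ]
Pivot columns are the columns containing a leading 1.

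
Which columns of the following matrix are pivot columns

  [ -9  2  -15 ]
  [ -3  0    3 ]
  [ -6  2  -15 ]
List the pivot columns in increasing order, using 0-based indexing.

R1 → -1/9·R1
  [  1  -2/9  5/3 ]
  [ -3     0    3 ]
  [ -6     2  -15 ]
R2 → R2 + 3·R1
  [  1  -2/9  5/3 ]
  [  0  -2/3    8 ]
  [ -6     2  -15 ]
R3 → R3 + 6·R1
  [ 1  -2/9  5/3 ]
  [ 0  -2/3    8 ]
  [ 0   2/3   -5 ]
R2 → -3/2·R2
  [ 1  -2/9  5/3 ]
  [ 0     1  -12 ]
  [ 0   2/3   -5 ]
R3 → R3 − 2/3·R2
  [ 1  -2/9  5/3 ]
  [ 0     1  -12 ]
  [ 0     0    3 ]
R3 → 1/3·R3
  [ 1  -2/9  5/3 ]
  [ 0     1  -12 ]
  [ 0     0    1 ]
R2 → R2 + 12·R3
  [ 1  -2/9  5/3 ]
  [ 0     1    0 ]
  [ 0     0    1 ]
R1 → R1 − 5/3·R3
  [ 1  -2/9  0 ]
  [ 0     1  0 ]
  [ 0     0  1 ]
R1 → R1 + 2/9·R2
  [ 1  0  0 ]
  [ 0  1  0 ]
  [ 0  0  1 ]
Pivot columns are the columns containing a leading 1.

0, 1, 2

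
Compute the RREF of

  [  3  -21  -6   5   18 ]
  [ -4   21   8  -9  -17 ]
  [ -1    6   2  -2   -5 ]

R1 ← 1/3·R1
R2 ← R2 + 4·R1
R3 ← R3 + R1
R2 ← -1/7·R2
R3 ← R3 + R2
R1 ← R1 + 7·R2

[[1, 0, -2, 4, -1], [0, 1, 0, 1/3, -1], [0, 0, 0, 0, 0]]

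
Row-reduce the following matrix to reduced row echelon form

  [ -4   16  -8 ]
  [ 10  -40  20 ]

Multiply r1 by -1/4.
  [  1   -4   2 ]
  [ 10  -40  20 ]
Subtract 10 times r1 from r2.
  [ 1  -4  2 ]
  [ 0   0  0 ]

[[1, -4, 2], [0, 0, 0]]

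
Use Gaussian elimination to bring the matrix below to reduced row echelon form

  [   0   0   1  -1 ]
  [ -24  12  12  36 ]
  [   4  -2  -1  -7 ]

Swap R1 and R2.
  [ -24  12  12  36 ]
  [   0   0   1  -1 ]
  [   4  -2  -1  -7 ]
Multiply R1 by -1/24.
  [ 1  -1/2  -1/2  -3/2 ]
  [ 0     0     1    -1 ]
  [ 4    -2    -1    -7 ]
Subtract 4 times R1 from R3.
  [ 1  -1/2  -1/2  -3/2 ]
  [ 0     0     1    -1 ]
  [ 0     0     1    -1 ]
Subtract R2 from R3.
  [ 1  -1/2  -1/2  -3/2 ]
  [ 0     0     1    -1 ]
  [ 0     0     0     0 ]
Add 1/2 times R2 to R1.
  [ 1  -1/2  0  -2 ]
  [ 0     0  1  -1 ]
  [ 0     0  0   0 ]

[[1, -1/2, 0, -2], [0, 0, 1, -1], [0, 0, 0, 0]]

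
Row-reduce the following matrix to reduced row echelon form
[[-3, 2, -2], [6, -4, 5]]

[[1, -2/3, 0], [0, 0, 1]]

ρ1 -> -1/3·ρ1
  [ 1  -2/3  2/3 ]
  [ 6    -4    5 ]
ρ2 -> ρ2 − 6·ρ1
  [ 1  -2/3  2/3 ]
  [ 0     0    1 ]
ρ1 -> ρ1 − 2/3·ρ2
  [ 1  -2/3  0 ]
  [ 0     0  1 ]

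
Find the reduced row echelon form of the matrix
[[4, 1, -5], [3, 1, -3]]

R1 -> 1/4·R1
  [ 1  1/4  -5/4 ]
  [ 3    1    -3 ]
R2 -> R2 − 3·R1
  [ 1  1/4  -5/4 ]
  [ 0  1/4   3/4 ]
R2 -> 4·R2
  [ 1  1/4  -5/4 ]
  [ 0    1     3 ]
R1 -> R1 − 1/4·R2
  [ 1  0  -2 ]
  [ 0  1   3 ]

[[1, 0, -2], [0, 1, 3]]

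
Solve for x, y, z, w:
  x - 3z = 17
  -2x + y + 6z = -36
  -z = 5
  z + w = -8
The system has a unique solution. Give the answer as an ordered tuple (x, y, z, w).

(2, -2, -5, -3)

Form the augmented matrix and row-reduce:
  [  1  0  -3  0  |   17 ]
  [ -2  1   6  0  |  -36 ]
  [  0  0  -1  0  |    5 ]
  [  0  0   1  1  |   -8 ]
R2 → R2 + 2·R1
  [ 1  0  -3  0  |  17 ]
  [ 0  1   0  0  |  -2 ]
  [ 0  0  -1  0  |   5 ]
  [ 0  0   1  1  |  -8 ]
R3 → -1·R3
  [ 1  0  -3  0  |  17 ]
  [ 0  1   0  0  |  -2 ]
  [ 0  0   1  0  |  -5 ]
  [ 0  0   1  1  |  -8 ]
R4 → R4 − R3
  [ 1  0  -3  0  |  17 ]
  [ 0  1   0  0  |  -2 ]
  [ 0  0   1  0  |  -5 ]
  [ 0  0   0  1  |  -3 ]
R1 → R1 + 3·R3
  [ 1  0  0  0  |   2 ]
  [ 0  1  0  0  |  -2 ]
  [ 0  0  1  0  |  -5 ]
  [ 0  0  0  1  |  -3 ]
Reading off the last column: x = 2, y = -2, z = -5, w = -3.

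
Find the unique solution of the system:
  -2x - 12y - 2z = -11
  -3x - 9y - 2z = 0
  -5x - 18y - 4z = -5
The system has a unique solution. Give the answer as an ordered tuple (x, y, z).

Form the augmented matrix and row-reduce:
  [ -2  -12  -2  |  -11 ]
  [ -3   -9  -2  |    0 ]
  [ -5  -18  -4  |   -5 ]
Multiply R1 by -1/2.
Add 3 times R1 to R2.
Add 5 times R1 to R3.
Multiply R2 by 1/9.
Subtract 12 times R2 from R3.
Multiply R3 by -3.
Subtract 1/9 times R3 from R2.
Subtract R3 from R1.
Subtract 6 times R2 from R1.
Reading off the last column: x = -5, y = 2, z = -3/2.

(-5, 2, -3/2)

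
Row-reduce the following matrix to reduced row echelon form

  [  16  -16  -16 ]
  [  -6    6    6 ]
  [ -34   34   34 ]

Multiply R1 by 1/16.
  [   1  -1  -1 ]
  [  -6   6   6 ]
  [ -34  34  34 ]
Add 6 times R1 to R2.
  [   1  -1  -1 ]
  [   0   0   0 ]
  [ -34  34  34 ]
Add 34 times R1 to R3.
  [ 1  -1  -1 ]
  [ 0   0   0 ]
  [ 0   0   0 ]

[[1, -1, -1], [0, 0, 0], [0, 0, 0]]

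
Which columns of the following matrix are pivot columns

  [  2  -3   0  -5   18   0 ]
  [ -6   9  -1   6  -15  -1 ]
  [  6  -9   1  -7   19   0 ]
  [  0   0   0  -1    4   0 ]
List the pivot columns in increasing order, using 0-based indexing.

R1 ← 1/2·R1
  [  1  -3/2   0  -5/2    9   0 ]
  [ -6     9  -1     6  -15  -1 ]
  [  6    -9   1    -7   19   0 ]
  [  0     0   0    -1    4   0 ]
R2 ← R2 + 6·R1
  [ 1  -3/2   0  -5/2   9   0 ]
  [ 0     0  -1    -9  39  -1 ]
  [ 6    -9   1    -7  19   0 ]
  [ 0     0   0    -1   4   0 ]
R3 ← R3 − 6·R1
  [ 1  -3/2   0  -5/2    9   0 ]
  [ 0     0  -1    -9   39  -1 ]
  [ 0     0   1     8  -35   0 ]
  [ 0     0   0    -1    4   0 ]
R2 ← -1·R2
  [ 1  -3/2  0  -5/2    9  0 ]
  [ 0     0  1     9  -39  1 ]
  [ 0     0  1     8  -35  0 ]
  [ 0     0  0    -1    4  0 ]
R3 ← R3 − R2
  [ 1  -3/2  0  -5/2    9   0 ]
  [ 0     0  1     9  -39   1 ]
  [ 0     0  0    -1    4  -1 ]
  [ 0     0  0    -1    4   0 ]
R3 ← -1·R3
  [ 1  -3/2  0  -5/2    9  0 ]
  [ 0     0  1     9  -39  1 ]
  [ 0     0  0     1   -4  1 ]
  [ 0     0  0    -1    4  0 ]
R4 ← R4 + R3
  [ 1  -3/2  0  -5/2    9  0 ]
  [ 0     0  1     9  -39  1 ]
  [ 0     0  0     1   -4  1 ]
  [ 0     0  0     0    0  1 ]
R3 ← R3 − R4
  [ 1  -3/2  0  -5/2    9  0 ]
  [ 0     0  1     9  -39  1 ]
  [ 0     0  0     1   -4  0 ]
  [ 0     0  0     0    0  1 ]
R2 ← R2 − R4
  [ 1  -3/2  0  -5/2    9  0 ]
  [ 0     0  1     9  -39  0 ]
  [ 0     0  0     1   -4  0 ]
  [ 0     0  0     0    0  1 ]
R2 ← R2 − 9·R3
  [ 1  -3/2  0  -5/2   9  0 ]
  [ 0     0  1     0  -3  0 ]
  [ 0     0  0     1  -4  0 ]
  [ 0     0  0     0   0  1 ]
R1 ← R1 + 5/2·R3
  [ 1  -3/2  0  0  -1  0 ]
  [ 0     0  1  0  -3  0 ]
  [ 0     0  0  1  -4  0 ]
  [ 0     0  0  0   0  1 ]
Pivot columns are the columns containing a leading 1.

0, 2, 3, 5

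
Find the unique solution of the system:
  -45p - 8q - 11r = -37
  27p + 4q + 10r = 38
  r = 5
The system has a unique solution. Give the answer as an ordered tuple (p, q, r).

(-2/3, 3/2, 5)

Form the augmented matrix and row-reduce:
  [ -45  -8  -11  |  -37 ]
  [  27   4   10  |   38 ]
  [   0   0    1  |    5 ]
R1 ← -1/45·R1
  [  1  8/45  11/45  |  37/45 ]
  [ 27     4     10  |     38 ]
  [  0     0      1  |      5 ]
R2 ← R2 − 27·R1
  [ 1  8/45  11/45  |  37/45 ]
  [ 0  -4/5   17/5  |   79/5 ]
  [ 0     0      1  |      5 ]
R2 ← -5/4·R2
  [ 1  8/45  11/45  |  37/45 ]
  [ 0     1  -17/4  |  -79/4 ]
  [ 0     0      1  |      5 ]
R2 ← R2 + 17/4·R3
  [ 1  8/45  11/45  |  37/45 ]
  [ 0     1      0  |    3/2 ]
  [ 0     0      1  |      5 ]
R1 ← R1 − 11/45·R3
  [ 1  8/45  0  |  -2/5 ]
  [ 0     1  0  |   3/2 ]
  [ 0     0  1  |     5 ]
R1 ← R1 − 8/45·R2
  [ 1  0  0  |  -2/3 ]
  [ 0  1  0  |   3/2 ]
  [ 0  0  1  |     5 ]
Reading off the last column: p = -2/3, q = 3/2, r = 5.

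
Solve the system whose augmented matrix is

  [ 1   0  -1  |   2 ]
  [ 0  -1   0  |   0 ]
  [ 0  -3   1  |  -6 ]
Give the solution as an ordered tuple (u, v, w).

R2 → -1·R2
  [ 1   0  -1  |   2 ]
  [ 0   1   0  |   0 ]
  [ 0  -3   1  |  -6 ]
R3 → R3 + 3·R2
  [ 1  0  -1  |   2 ]
  [ 0  1   0  |   0 ]
  [ 0  0   1  |  -6 ]
R1 → R1 + R3
  [ 1  0  0  |  -4 ]
  [ 0  1  0  |   0 ]
  [ 0  0  1  |  -6 ]
Reading off the last column: u = -4, v = 0, w = -6.

(-4, 0, -6)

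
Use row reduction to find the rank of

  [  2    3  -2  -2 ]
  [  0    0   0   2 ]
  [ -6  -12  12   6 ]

rank = 3

ρ1 := 1/2·ρ1
ρ3 := ρ3 + 6·ρ1
ρ2 <-> ρ3
ρ2 := -1/3·ρ2
ρ3 := 1/2·ρ3
ρ1 := ρ1 + ρ3
ρ1 := ρ1 − 3/2·ρ2
The reduced form has 3 nonzero rows.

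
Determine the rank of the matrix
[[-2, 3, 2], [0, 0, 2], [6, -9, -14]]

r1 -> -1/2·r1
  [ 1  -3/2   -1 ]
  [ 0     0    2 ]
  [ 6    -9  -14 ]
r3 -> r3 − 6·r1
  [ 1  -3/2  -1 ]
  [ 0     0   2 ]
  [ 0     0  -8 ]
r2 -> 1/2·r2
  [ 1  -3/2  -1 ]
  [ 0     0   1 ]
  [ 0     0  -8 ]
r3 -> r3 + 8·r2
  [ 1  -3/2  -1 ]
  [ 0     0   1 ]
  [ 0     0   0 ]
r1 -> r1 + r2
  [ 1  -3/2  0 ]
  [ 0     0  1 ]
  [ 0     0  0 ]
The reduced form has 2 nonzero rows.

rank = 2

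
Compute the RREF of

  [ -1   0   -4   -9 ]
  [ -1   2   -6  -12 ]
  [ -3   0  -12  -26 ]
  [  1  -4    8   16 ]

ρ1 := -1·ρ1
  [  1   0    4    9 ]
  [ -1   2   -6  -12 ]
  [ -3   0  -12  -26 ]
  [  1  -4    8   16 ]
ρ2 := ρ2 + ρ1
  [  1   0    4    9 ]
  [  0   2   -2   -3 ]
  [ -3   0  -12  -26 ]
  [  1  -4    8   16 ]
ρ3 := ρ3 + 3·ρ1
  [ 1   0   4   9 ]
  [ 0   2  -2  -3 ]
  [ 0   0   0   1 ]
  [ 1  -4   8  16 ]
ρ4 := ρ4 − ρ1
  [ 1   0   4   9 ]
  [ 0   2  -2  -3 ]
  [ 0   0   0   1 ]
  [ 0  -4   4   7 ]
ρ2 := 1/2·ρ2
  [ 1   0   4     9 ]
  [ 0   1  -1  -3/2 ]
  [ 0   0   0     1 ]
  [ 0  -4   4     7 ]
ρ4 := ρ4 + 4·ρ2
  [ 1  0   4     9 ]
  [ 0  1  -1  -3/2 ]
  [ 0  0   0     1 ]
  [ 0  0   0     1 ]
ρ4 := ρ4 − ρ3
  [ 1  0   4     9 ]
  [ 0  1  -1  -3/2 ]
  [ 0  0   0     1 ]
  [ 0  0   0     0 ]
ρ2 := ρ2 + 3/2·ρ3
  [ 1  0   4  9 ]
  [ 0  1  -1  0 ]
  [ 0  0   0  1 ]
  [ 0  0   0  0 ]
ρ1 := ρ1 − 9·ρ3
  [ 1  0   4  0 ]
  [ 0  1  -1  0 ]
  [ 0  0   0  1 ]
  [ 0  0   0  0 ]

[[1, 0, 4, 0], [0, 1, -1, 0], [0, 0, 0, 1], [0, 0, 0, 0]]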